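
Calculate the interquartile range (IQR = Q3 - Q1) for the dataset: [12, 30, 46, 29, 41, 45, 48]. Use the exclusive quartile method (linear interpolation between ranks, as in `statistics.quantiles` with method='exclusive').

17

Step 1: Sort the data: [12, 29, 30, 41, 45, 46, 48]
Step 2: n = 7
Step 3: Using the exclusive quartile method:
  Q1 = 29
  Q2 (median) = 41
  Q3 = 46
  IQR = Q3 - Q1 = 46 - 29 = 17
Step 4: IQR = 17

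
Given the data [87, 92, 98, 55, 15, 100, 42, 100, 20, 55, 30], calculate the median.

55

Step 1: Sort the data in ascending order: [15, 20, 30, 42, 55, 55, 87, 92, 98, 100, 100]
Step 2: The number of values is n = 11.
Step 3: Since n is odd, the median is the middle value at position 6: 55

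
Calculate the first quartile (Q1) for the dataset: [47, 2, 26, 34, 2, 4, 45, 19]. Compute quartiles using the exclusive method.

2.5

Step 1: Sort the data: [2, 2, 4, 19, 26, 34, 45, 47]
Step 2: n = 8
Step 3: Using the exclusive quartile method:
  Q1 = 2.5
  Q2 (median) = 22.5
  Q3 = 42.25
  IQR = Q3 - Q1 = 42.25 - 2.5 = 39.75
Step 4: Q1 = 2.5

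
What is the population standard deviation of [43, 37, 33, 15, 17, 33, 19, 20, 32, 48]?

10.854

Step 1: Compute the mean: 29.7
Step 2: Sum of squared deviations from the mean: 1178.1
Step 3: Population variance = 1178.1 / 10 = 117.81
Step 4: Standard deviation = sqrt(117.81) = 10.854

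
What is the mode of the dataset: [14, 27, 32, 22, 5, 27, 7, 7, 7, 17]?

7

Step 1: Count the frequency of each value:
  5: appears 1 time(s)
  7: appears 3 time(s)
  14: appears 1 time(s)
  17: appears 1 time(s)
  22: appears 1 time(s)
  27: appears 2 time(s)
  32: appears 1 time(s)
Step 2: The value 7 appears most frequently (3 times).
Step 3: Mode = 7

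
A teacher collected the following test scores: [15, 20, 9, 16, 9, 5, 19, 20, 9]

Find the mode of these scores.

9

Step 1: Count the frequency of each value:
  5: appears 1 time(s)
  9: appears 3 time(s)
  15: appears 1 time(s)
  16: appears 1 time(s)
  19: appears 1 time(s)
  20: appears 2 time(s)
Step 2: The value 9 appears most frequently (3 times).
Step 3: Mode = 9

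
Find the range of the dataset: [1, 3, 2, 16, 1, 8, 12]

15

Step 1: Identify the maximum value: max = 16
Step 2: Identify the minimum value: min = 1
Step 3: Range = max - min = 16 - 1 = 15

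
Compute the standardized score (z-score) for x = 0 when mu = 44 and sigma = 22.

-2

Step 1: Recall the z-score formula: z = (x - mu) / sigma
Step 2: Substitute values: z = (0 - 44) / 22
Step 3: z = -44 / 22 = -2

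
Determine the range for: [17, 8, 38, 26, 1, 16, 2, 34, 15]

37

Step 1: Identify the maximum value: max = 38
Step 2: Identify the minimum value: min = 1
Step 3: Range = max - min = 38 - 1 = 37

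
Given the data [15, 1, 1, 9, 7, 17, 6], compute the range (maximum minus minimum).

16

Step 1: Identify the maximum value: max = 17
Step 2: Identify the minimum value: min = 1
Step 3: Range = max - min = 17 - 1 = 16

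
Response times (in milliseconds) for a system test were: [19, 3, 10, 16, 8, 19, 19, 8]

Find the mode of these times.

19

Step 1: Count the frequency of each value:
  3: appears 1 time(s)
  8: appears 2 time(s)
  10: appears 1 time(s)
  16: appears 1 time(s)
  19: appears 3 time(s)
Step 2: The value 19 appears most frequently (3 times).
Step 3: Mode = 19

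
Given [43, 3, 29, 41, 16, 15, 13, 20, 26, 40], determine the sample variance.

183.8222

Step 1: Compute the mean: (43 + 3 + 29 + 41 + 16 + 15 + 13 + 20 + 26 + 40) / 10 = 24.6
Step 2: Compute squared deviations from the mean:
  (43 - 24.6)^2 = 338.56
  (3 - 24.6)^2 = 466.56
  (29 - 24.6)^2 = 19.36
  (41 - 24.6)^2 = 268.96
  (16 - 24.6)^2 = 73.96
  (15 - 24.6)^2 = 92.16
  (13 - 24.6)^2 = 134.56
  (20 - 24.6)^2 = 21.16
  (26 - 24.6)^2 = 1.96
  (40 - 24.6)^2 = 237.16
Step 3: Sum of squared deviations = 1654.4
Step 4: Sample variance = 1654.4 / 9 = 183.8222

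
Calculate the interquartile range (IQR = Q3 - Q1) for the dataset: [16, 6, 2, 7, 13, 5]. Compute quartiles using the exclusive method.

9.5

Step 1: Sort the data: [2, 5, 6, 7, 13, 16]
Step 2: n = 6
Step 3: Using the exclusive quartile method:
  Q1 = 4.25
  Q2 (median) = 6.5
  Q3 = 13.75
  IQR = Q3 - Q1 = 13.75 - 4.25 = 9.5
Step 4: IQR = 9.5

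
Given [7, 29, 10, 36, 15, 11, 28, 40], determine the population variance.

143

Step 1: Compute the mean: (7 + 29 + 10 + 36 + 15 + 11 + 28 + 40) / 8 = 22
Step 2: Compute squared deviations from the mean:
  (7 - 22)^2 = 225
  (29 - 22)^2 = 49
  (10 - 22)^2 = 144
  (36 - 22)^2 = 196
  (15 - 22)^2 = 49
  (11 - 22)^2 = 121
  (28 - 22)^2 = 36
  (40 - 22)^2 = 324
Step 3: Sum of squared deviations = 1144
Step 4: Population variance = 1144 / 8 = 143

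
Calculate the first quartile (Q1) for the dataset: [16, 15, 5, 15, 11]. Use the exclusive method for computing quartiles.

8

Step 1: Sort the data: [5, 11, 15, 15, 16]
Step 2: n = 5
Step 3: Using the exclusive quartile method:
  Q1 = 8
  Q2 (median) = 15
  Q3 = 15.5
  IQR = Q3 - Q1 = 15.5 - 8 = 7.5
Step 4: Q1 = 8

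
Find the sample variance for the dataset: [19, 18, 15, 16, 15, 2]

38.1667

Step 1: Compute the mean: (19 + 18 + 15 + 16 + 15 + 2) / 6 = 14.1667
Step 2: Compute squared deviations from the mean:
  (19 - 14.1667)^2 = 23.3611
  (18 - 14.1667)^2 = 14.6944
  (15 - 14.1667)^2 = 0.6944
  (16 - 14.1667)^2 = 3.3611
  (15 - 14.1667)^2 = 0.6944
  (2 - 14.1667)^2 = 148.0278
Step 3: Sum of squared deviations = 190.8333
Step 4: Sample variance = 190.8333 / 5 = 38.1667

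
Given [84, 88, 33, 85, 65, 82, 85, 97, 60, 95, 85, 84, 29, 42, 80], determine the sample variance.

487.0667

Step 1: Compute the mean: (84 + 88 + 33 + 85 + 65 + 82 + 85 + 97 + 60 + 95 + 85 + 84 + 29 + 42 + 80) / 15 = 72.9333
Step 2: Compute squared deviations from the mean:
  (84 - 72.9333)^2 = 122.4711
  (88 - 72.9333)^2 = 227.0044
  (33 - 72.9333)^2 = 1594.6711
  (85 - 72.9333)^2 = 145.6044
  (65 - 72.9333)^2 = 62.9378
  (82 - 72.9333)^2 = 82.2044
  (85 - 72.9333)^2 = 145.6044
  (97 - 72.9333)^2 = 579.2044
  (60 - 72.9333)^2 = 167.2711
  (95 - 72.9333)^2 = 486.9378
  (85 - 72.9333)^2 = 145.6044
  (84 - 72.9333)^2 = 122.4711
  (29 - 72.9333)^2 = 1930.1378
  (42 - 72.9333)^2 = 956.8711
  (80 - 72.9333)^2 = 49.9378
Step 3: Sum of squared deviations = 6818.9333
Step 4: Sample variance = 6818.9333 / 14 = 487.0667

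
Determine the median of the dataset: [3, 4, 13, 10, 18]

10

Step 1: Sort the data in ascending order: [3, 4, 10, 13, 18]
Step 2: The number of values is n = 5.
Step 3: Since n is odd, the median is the middle value at position 3: 10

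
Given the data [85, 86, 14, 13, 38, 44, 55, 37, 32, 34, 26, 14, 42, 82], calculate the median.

37.5

Step 1: Sort the data in ascending order: [13, 14, 14, 26, 32, 34, 37, 38, 42, 44, 55, 82, 85, 86]
Step 2: The number of values is n = 14.
Step 3: Since n is even, the median is the average of positions 7 and 8:
  Median = (37 + 38) / 2 = 37.5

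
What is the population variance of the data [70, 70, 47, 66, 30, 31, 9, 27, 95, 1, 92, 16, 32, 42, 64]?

782.7822

Step 1: Compute the mean: (70 + 70 + 47 + 66 + 30 + 31 + 9 + 27 + 95 + 1 + 92 + 16 + 32 + 42 + 64) / 15 = 46.1333
Step 2: Compute squared deviations from the mean:
  (70 - 46.1333)^2 = 569.6178
  (70 - 46.1333)^2 = 569.6178
  (47 - 46.1333)^2 = 0.7511
  (66 - 46.1333)^2 = 394.6844
  (30 - 46.1333)^2 = 260.2844
  (31 - 46.1333)^2 = 229.0178
  (9 - 46.1333)^2 = 1378.8844
  (27 - 46.1333)^2 = 366.0844
  (95 - 46.1333)^2 = 2387.9511
  (1 - 46.1333)^2 = 2037.0178
  (92 - 46.1333)^2 = 2103.7511
  (16 - 46.1333)^2 = 908.0178
  (32 - 46.1333)^2 = 199.7511
  (42 - 46.1333)^2 = 17.0844
  (64 - 46.1333)^2 = 319.2178
Step 3: Sum of squared deviations = 11741.7333
Step 4: Population variance = 11741.7333 / 15 = 782.7822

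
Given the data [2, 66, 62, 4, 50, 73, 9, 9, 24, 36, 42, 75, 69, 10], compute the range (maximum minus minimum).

73

Step 1: Identify the maximum value: max = 75
Step 2: Identify the minimum value: min = 2
Step 3: Range = max - min = 75 - 2 = 73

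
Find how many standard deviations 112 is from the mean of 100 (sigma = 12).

1

Step 1: Recall the z-score formula: z = (x - mu) / sigma
Step 2: Substitute values: z = (112 - 100) / 12
Step 3: z = 12 / 12 = 1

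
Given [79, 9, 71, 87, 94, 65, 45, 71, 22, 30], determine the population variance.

761.01

Step 1: Compute the mean: (79 + 9 + 71 + 87 + 94 + 65 + 45 + 71 + 22 + 30) / 10 = 57.3
Step 2: Compute squared deviations from the mean:
  (79 - 57.3)^2 = 470.89
  (9 - 57.3)^2 = 2332.89
  (71 - 57.3)^2 = 187.69
  (87 - 57.3)^2 = 882.09
  (94 - 57.3)^2 = 1346.89
  (65 - 57.3)^2 = 59.29
  (45 - 57.3)^2 = 151.29
  (71 - 57.3)^2 = 187.69
  (22 - 57.3)^2 = 1246.09
  (30 - 57.3)^2 = 745.29
Step 3: Sum of squared deviations = 7610.1
Step 4: Population variance = 7610.1 / 10 = 761.01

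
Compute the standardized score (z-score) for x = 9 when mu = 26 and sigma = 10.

-1.7

Step 1: Recall the z-score formula: z = (x - mu) / sigma
Step 2: Substitute values: z = (9 - 26) / 10
Step 3: z = -17 / 10 = -1.7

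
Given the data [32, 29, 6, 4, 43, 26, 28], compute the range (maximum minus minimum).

39

Step 1: Identify the maximum value: max = 43
Step 2: Identify the minimum value: min = 4
Step 3: Range = max - min = 43 - 4 = 39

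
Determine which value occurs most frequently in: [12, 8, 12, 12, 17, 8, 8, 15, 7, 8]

8

Step 1: Count the frequency of each value:
  7: appears 1 time(s)
  8: appears 4 time(s)
  12: appears 3 time(s)
  15: appears 1 time(s)
  17: appears 1 time(s)
Step 2: The value 8 appears most frequently (4 times).
Step 3: Mode = 8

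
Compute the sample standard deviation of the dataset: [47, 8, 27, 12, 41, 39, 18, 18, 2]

15.836

Step 1: Compute the mean: 23.5556
Step 2: Sum of squared deviations from the mean: 2006.2222
Step 3: Sample variance = 2006.2222 / 8 = 250.7778
Step 4: Standard deviation = sqrt(250.7778) = 15.836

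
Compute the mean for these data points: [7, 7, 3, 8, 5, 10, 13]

7.5714

Step 1: Sum all values: 7 + 7 + 3 + 8 + 5 + 10 + 13 = 53
Step 2: Count the number of values: n = 7
Step 3: Mean = sum / n = 53 / 7 = 7.5714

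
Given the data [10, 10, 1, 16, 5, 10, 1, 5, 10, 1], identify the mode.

10

Step 1: Count the frequency of each value:
  1: appears 3 time(s)
  5: appears 2 time(s)
  10: appears 4 time(s)
  16: appears 1 time(s)
Step 2: The value 10 appears most frequently (4 times).
Step 3: Mode = 10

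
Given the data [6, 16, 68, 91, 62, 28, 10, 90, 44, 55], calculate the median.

49.5

Step 1: Sort the data in ascending order: [6, 10, 16, 28, 44, 55, 62, 68, 90, 91]
Step 2: The number of values is n = 10.
Step 3: Since n is even, the median is the average of positions 5 and 6:
  Median = (44 + 55) / 2 = 49.5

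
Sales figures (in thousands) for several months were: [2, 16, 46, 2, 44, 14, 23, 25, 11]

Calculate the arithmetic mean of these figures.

20.3333

Step 1: Sum all values: 2 + 16 + 46 + 2 + 44 + 14 + 23 + 25 + 11 = 183
Step 2: Count the number of values: n = 9
Step 3: Mean = sum / n = 183 / 9 = 20.3333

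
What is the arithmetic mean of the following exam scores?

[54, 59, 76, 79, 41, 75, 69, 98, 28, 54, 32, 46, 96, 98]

64.6429

Step 1: Sum all values: 54 + 59 + 76 + 79 + 41 + 75 + 69 + 98 + 28 + 54 + 32 + 46 + 96 + 98 = 905
Step 2: Count the number of values: n = 14
Step 3: Mean = sum / n = 905 / 14 = 64.6429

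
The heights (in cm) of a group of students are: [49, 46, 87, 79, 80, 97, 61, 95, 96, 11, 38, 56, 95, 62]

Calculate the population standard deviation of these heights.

25.2587

Step 1: Compute the mean: 68
Step 2: Sum of squared deviations from the mean: 8932
Step 3: Population variance = 8932 / 14 = 638
Step 4: Standard deviation = sqrt(638) = 25.2587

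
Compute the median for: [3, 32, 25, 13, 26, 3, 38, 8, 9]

13

Step 1: Sort the data in ascending order: [3, 3, 8, 9, 13, 25, 26, 32, 38]
Step 2: The number of values is n = 9.
Step 3: Since n is odd, the median is the middle value at position 5: 13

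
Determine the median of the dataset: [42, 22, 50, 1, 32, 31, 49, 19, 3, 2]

26.5

Step 1: Sort the data in ascending order: [1, 2, 3, 19, 22, 31, 32, 42, 49, 50]
Step 2: The number of values is n = 10.
Step 3: Since n is even, the median is the average of positions 5 and 6:
  Median = (22 + 31) / 2 = 26.5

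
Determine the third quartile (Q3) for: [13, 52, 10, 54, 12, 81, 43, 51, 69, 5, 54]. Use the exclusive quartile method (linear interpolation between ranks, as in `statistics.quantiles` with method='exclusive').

54

Step 1: Sort the data: [5, 10, 12, 13, 43, 51, 52, 54, 54, 69, 81]
Step 2: n = 11
Step 3: Using the exclusive quartile method:
  Q1 = 12
  Q2 (median) = 51
  Q3 = 54
  IQR = Q3 - Q1 = 54 - 12 = 42
Step 4: Q3 = 54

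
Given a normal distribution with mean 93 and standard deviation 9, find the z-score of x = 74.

-2.1111

Step 1: Recall the z-score formula: z = (x - mu) / sigma
Step 2: Substitute values: z = (74 - 93) / 9
Step 3: z = -19 / 9 = -2.1111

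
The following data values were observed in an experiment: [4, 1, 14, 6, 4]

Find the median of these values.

4

Step 1: Sort the data in ascending order: [1, 4, 4, 6, 14]
Step 2: The number of values is n = 5.
Step 3: Since n is odd, the median is the middle value at position 3: 4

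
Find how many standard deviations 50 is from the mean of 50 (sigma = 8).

0

Step 1: Recall the z-score formula: z = (x - mu) / sigma
Step 2: Substitute values: z = (50 - 50) / 8
Step 3: z = 0 / 8 = 0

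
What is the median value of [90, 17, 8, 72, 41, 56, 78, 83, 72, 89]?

72

Step 1: Sort the data in ascending order: [8, 17, 41, 56, 72, 72, 78, 83, 89, 90]
Step 2: The number of values is n = 10.
Step 3: Since n is even, the median is the average of positions 5 and 6:
  Median = (72 + 72) / 2 = 72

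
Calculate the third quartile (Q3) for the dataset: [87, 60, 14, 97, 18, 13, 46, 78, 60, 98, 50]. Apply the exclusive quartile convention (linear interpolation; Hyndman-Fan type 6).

87

Step 1: Sort the data: [13, 14, 18, 46, 50, 60, 60, 78, 87, 97, 98]
Step 2: n = 11
Step 3: Using the exclusive quartile method:
  Q1 = 18
  Q2 (median) = 60
  Q3 = 87
  IQR = Q3 - Q1 = 87 - 18 = 69
Step 4: Q3 = 87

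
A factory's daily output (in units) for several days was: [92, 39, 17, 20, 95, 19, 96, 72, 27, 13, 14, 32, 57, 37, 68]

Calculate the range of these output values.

83

Step 1: Identify the maximum value: max = 96
Step 2: Identify the minimum value: min = 13
Step 3: Range = max - min = 96 - 13 = 83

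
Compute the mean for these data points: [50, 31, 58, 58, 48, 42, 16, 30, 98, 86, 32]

49.9091

Step 1: Sum all values: 50 + 31 + 58 + 58 + 48 + 42 + 16 + 30 + 98 + 86 + 32 = 549
Step 2: Count the number of values: n = 11
Step 3: Mean = sum / n = 549 / 11 = 49.9091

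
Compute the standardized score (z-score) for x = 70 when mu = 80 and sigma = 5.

-2

Step 1: Recall the z-score formula: z = (x - mu) / sigma
Step 2: Substitute values: z = (70 - 80) / 5
Step 3: z = -10 / 5 = -2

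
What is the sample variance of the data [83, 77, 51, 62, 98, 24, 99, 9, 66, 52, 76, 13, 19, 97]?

1028.1538

Step 1: Compute the mean: (83 + 77 + 51 + 62 + 98 + 24 + 99 + 9 + 66 + 52 + 76 + 13 + 19 + 97) / 14 = 59
Step 2: Compute squared deviations from the mean:
  (83 - 59)^2 = 576
  (77 - 59)^2 = 324
  (51 - 59)^2 = 64
  (62 - 59)^2 = 9
  (98 - 59)^2 = 1521
  (24 - 59)^2 = 1225
  (99 - 59)^2 = 1600
  (9 - 59)^2 = 2500
  (66 - 59)^2 = 49
  (52 - 59)^2 = 49
  (76 - 59)^2 = 289
  (13 - 59)^2 = 2116
  (19 - 59)^2 = 1600
  (97 - 59)^2 = 1444
Step 3: Sum of squared deviations = 13366
Step 4: Sample variance = 13366 / 13 = 1028.1538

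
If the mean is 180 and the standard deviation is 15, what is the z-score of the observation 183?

0.2

Step 1: Recall the z-score formula: z = (x - mu) / sigma
Step 2: Substitute values: z = (183 - 180) / 15
Step 3: z = 3 / 15 = 0.2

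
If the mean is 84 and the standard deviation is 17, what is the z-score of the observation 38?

-2.7059

Step 1: Recall the z-score formula: z = (x - mu) / sigma
Step 2: Substitute values: z = (38 - 84) / 17
Step 3: z = -46 / 17 = -2.7059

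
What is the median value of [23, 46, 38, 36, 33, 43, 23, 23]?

34.5

Step 1: Sort the data in ascending order: [23, 23, 23, 33, 36, 38, 43, 46]
Step 2: The number of values is n = 8.
Step 3: Since n is even, the median is the average of positions 4 and 5:
  Median = (33 + 36) / 2 = 34.5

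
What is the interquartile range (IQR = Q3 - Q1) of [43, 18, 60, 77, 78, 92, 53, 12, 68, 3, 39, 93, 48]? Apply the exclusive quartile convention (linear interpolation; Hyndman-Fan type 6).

49

Step 1: Sort the data: [3, 12, 18, 39, 43, 48, 53, 60, 68, 77, 78, 92, 93]
Step 2: n = 13
Step 3: Using the exclusive quartile method:
  Q1 = 28.5
  Q2 (median) = 53
  Q3 = 77.5
  IQR = Q3 - Q1 = 77.5 - 28.5 = 49
Step 4: IQR = 49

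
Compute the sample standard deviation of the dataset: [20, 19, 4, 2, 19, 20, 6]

8.3751

Step 1: Compute the mean: 12.8571
Step 2: Sum of squared deviations from the mean: 420.8571
Step 3: Sample variance = 420.8571 / 6 = 70.1429
Step 4: Standard deviation = sqrt(70.1429) = 8.3751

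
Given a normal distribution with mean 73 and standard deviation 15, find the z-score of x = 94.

1.4

Step 1: Recall the z-score formula: z = (x - mu) / sigma
Step 2: Substitute values: z = (94 - 73) / 15
Step 3: z = 21 / 15 = 1.4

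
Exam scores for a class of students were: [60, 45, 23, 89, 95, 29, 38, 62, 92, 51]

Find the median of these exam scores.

55.5

Step 1: Sort the data in ascending order: [23, 29, 38, 45, 51, 60, 62, 89, 92, 95]
Step 2: The number of values is n = 10.
Step 3: Since n is even, the median is the average of positions 5 and 6:
  Median = (51 + 60) / 2 = 55.5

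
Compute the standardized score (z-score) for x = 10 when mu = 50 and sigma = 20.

-2

Step 1: Recall the z-score formula: z = (x - mu) / sigma
Step 2: Substitute values: z = (10 - 50) / 20
Step 3: z = -40 / 20 = -2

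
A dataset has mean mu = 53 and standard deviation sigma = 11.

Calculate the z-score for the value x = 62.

0.8182

Step 1: Recall the z-score formula: z = (x - mu) / sigma
Step 2: Substitute values: z = (62 - 53) / 11
Step 3: z = 9 / 11 = 0.8182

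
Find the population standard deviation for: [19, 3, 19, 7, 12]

6.3875

Step 1: Compute the mean: 12
Step 2: Sum of squared deviations from the mean: 204
Step 3: Population variance = 204 / 5 = 40.8
Step 4: Standard deviation = sqrt(40.8) = 6.3875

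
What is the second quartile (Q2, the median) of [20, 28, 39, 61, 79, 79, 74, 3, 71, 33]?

50

Step 1: Sort the data: [3, 20, 28, 33, 39, 61, 71, 74, 79, 79]
Step 2: n = 10
Step 3: Q2 is the median. Since n is even, it is the average of the values at positions 5 and 6:
  Q2 = (39 + 61) / 2 = 50
Step 4: Q2 = 50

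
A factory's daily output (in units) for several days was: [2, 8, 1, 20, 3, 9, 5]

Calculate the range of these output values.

19

Step 1: Identify the maximum value: max = 20
Step 2: Identify the minimum value: min = 1
Step 3: Range = max - min = 20 - 1 = 19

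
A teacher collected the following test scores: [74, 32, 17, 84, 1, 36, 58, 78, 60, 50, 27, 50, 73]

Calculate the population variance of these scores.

595.4083

Step 1: Compute the mean: (74 + 32 + 17 + 84 + 1 + 36 + 58 + 78 + 60 + 50 + 27 + 50 + 73) / 13 = 49.2308
Step 2: Compute squared deviations from the mean:
  (74 - 49.2308)^2 = 613.5148
  (32 - 49.2308)^2 = 296.8994
  (17 - 49.2308)^2 = 1038.8225
  (84 - 49.2308)^2 = 1208.8994
  (1 - 49.2308)^2 = 2326.2071
  (36 - 49.2308)^2 = 175.0533
  (58 - 49.2308)^2 = 76.8994
  (78 - 49.2308)^2 = 827.6686
  (60 - 49.2308)^2 = 115.9763
  (50 - 49.2308)^2 = 0.5917
  (27 - 49.2308)^2 = 494.2071
  (50 - 49.2308)^2 = 0.5917
  (73 - 49.2308)^2 = 564.9763
Step 3: Sum of squared deviations = 7740.3077
Step 4: Population variance = 7740.3077 / 13 = 595.4083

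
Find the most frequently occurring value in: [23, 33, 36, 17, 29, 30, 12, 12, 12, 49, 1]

12

Step 1: Count the frequency of each value:
  1: appears 1 time(s)
  12: appears 3 time(s)
  17: appears 1 time(s)
  23: appears 1 time(s)
  29: appears 1 time(s)
  30: appears 1 time(s)
  33: appears 1 time(s)
  36: appears 1 time(s)
  49: appears 1 time(s)
Step 2: The value 12 appears most frequently (3 times).
Step 3: Mode = 12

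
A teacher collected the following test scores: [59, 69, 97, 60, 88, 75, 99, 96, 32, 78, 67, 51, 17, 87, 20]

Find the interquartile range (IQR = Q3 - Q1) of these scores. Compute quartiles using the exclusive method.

37

Step 1: Sort the data: [17, 20, 32, 51, 59, 60, 67, 69, 75, 78, 87, 88, 96, 97, 99]
Step 2: n = 15
Step 3: Using the exclusive quartile method:
  Q1 = 51
  Q2 (median) = 69
  Q3 = 88
  IQR = Q3 - Q1 = 88 - 51 = 37
Step 4: IQR = 37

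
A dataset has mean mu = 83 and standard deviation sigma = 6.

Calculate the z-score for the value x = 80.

-0.5

Step 1: Recall the z-score formula: z = (x - mu) / sigma
Step 2: Substitute values: z = (80 - 83) / 6
Step 3: z = -3 / 6 = -0.5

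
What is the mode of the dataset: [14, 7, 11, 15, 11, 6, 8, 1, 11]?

11

Step 1: Count the frequency of each value:
  1: appears 1 time(s)
  6: appears 1 time(s)
  7: appears 1 time(s)
  8: appears 1 time(s)
  11: appears 3 time(s)
  14: appears 1 time(s)
  15: appears 1 time(s)
Step 2: The value 11 appears most frequently (3 times).
Step 3: Mode = 11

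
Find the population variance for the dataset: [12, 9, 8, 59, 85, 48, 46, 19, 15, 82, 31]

736.7769

Step 1: Compute the mean: (12 + 9 + 8 + 59 + 85 + 48 + 46 + 19 + 15 + 82 + 31) / 11 = 37.6364
Step 2: Compute squared deviations from the mean:
  (12 - 37.6364)^2 = 657.2231
  (9 - 37.6364)^2 = 820.0413
  (8 - 37.6364)^2 = 878.314
  (59 - 37.6364)^2 = 456.405
  (85 - 37.6364)^2 = 2243.314
  (48 - 37.6364)^2 = 107.405
  (46 - 37.6364)^2 = 69.9504
  (19 - 37.6364)^2 = 347.314
  (15 - 37.6364)^2 = 512.405
  (82 - 37.6364)^2 = 1968.1322
  (31 - 37.6364)^2 = 44.0413
Step 3: Sum of squared deviations = 8104.5455
Step 4: Population variance = 8104.5455 / 11 = 736.7769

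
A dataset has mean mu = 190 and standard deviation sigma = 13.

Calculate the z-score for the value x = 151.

-3

Step 1: Recall the z-score formula: z = (x - mu) / sigma
Step 2: Substitute values: z = (151 - 190) / 13
Step 3: z = -39 / 13 = -3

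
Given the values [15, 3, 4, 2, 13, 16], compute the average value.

8.8333

Step 1: Sum all values: 15 + 3 + 4 + 2 + 13 + 16 = 53
Step 2: Count the number of values: n = 6
Step 3: Mean = sum / n = 53 / 6 = 8.8333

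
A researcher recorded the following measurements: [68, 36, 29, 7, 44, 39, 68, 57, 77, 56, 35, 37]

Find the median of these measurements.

41.5

Step 1: Sort the data in ascending order: [7, 29, 35, 36, 37, 39, 44, 56, 57, 68, 68, 77]
Step 2: The number of values is n = 12.
Step 3: Since n is even, the median is the average of positions 6 and 7:
  Median = (39 + 44) / 2 = 41.5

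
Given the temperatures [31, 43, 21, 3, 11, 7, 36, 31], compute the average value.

22.875

Step 1: Sum all values: 31 + 43 + 21 + 3 + 11 + 7 + 36 + 31 = 183
Step 2: Count the number of values: n = 8
Step 3: Mean = sum / n = 183 / 8 = 22.875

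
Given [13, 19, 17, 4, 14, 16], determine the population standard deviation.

4.8103

Step 1: Compute the mean: 13.8333
Step 2: Sum of squared deviations from the mean: 138.8333
Step 3: Population variance = 138.8333 / 6 = 23.1389
Step 4: Standard deviation = sqrt(23.1389) = 4.8103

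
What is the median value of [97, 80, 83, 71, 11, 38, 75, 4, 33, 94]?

73

Step 1: Sort the data in ascending order: [4, 11, 33, 38, 71, 75, 80, 83, 94, 97]
Step 2: The number of values is n = 10.
Step 3: Since n is even, the median is the average of positions 5 and 6:
  Median = (71 + 75) / 2 = 73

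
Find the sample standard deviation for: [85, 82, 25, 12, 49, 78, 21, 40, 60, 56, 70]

25.5122

Step 1: Compute the mean: 52.5455
Step 2: Sum of squared deviations from the mean: 6508.7273
Step 3: Sample variance = 6508.7273 / 10 = 650.8727
Step 4: Standard deviation = sqrt(650.8727) = 25.5122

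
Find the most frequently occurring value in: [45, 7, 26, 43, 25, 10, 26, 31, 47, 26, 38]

26

Step 1: Count the frequency of each value:
  7: appears 1 time(s)
  10: appears 1 time(s)
  25: appears 1 time(s)
  26: appears 3 time(s)
  31: appears 1 time(s)
  38: appears 1 time(s)
  43: appears 1 time(s)
  45: appears 1 time(s)
  47: appears 1 time(s)
Step 2: The value 26 appears most frequently (3 times).
Step 3: Mode = 26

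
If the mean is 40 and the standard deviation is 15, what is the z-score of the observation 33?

-0.4667

Step 1: Recall the z-score formula: z = (x - mu) / sigma
Step 2: Substitute values: z = (33 - 40) / 15
Step 3: z = -7 / 15 = -0.4667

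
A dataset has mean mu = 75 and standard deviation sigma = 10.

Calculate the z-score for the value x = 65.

-1

Step 1: Recall the z-score formula: z = (x - mu) / sigma
Step 2: Substitute values: z = (65 - 75) / 10
Step 3: z = -10 / 10 = -1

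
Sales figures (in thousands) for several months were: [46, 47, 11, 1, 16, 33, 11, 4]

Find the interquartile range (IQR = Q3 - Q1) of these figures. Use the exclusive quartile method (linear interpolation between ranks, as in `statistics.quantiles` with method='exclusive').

37

Step 1: Sort the data: [1, 4, 11, 11, 16, 33, 46, 47]
Step 2: n = 8
Step 3: Using the exclusive quartile method:
  Q1 = 5.75
  Q2 (median) = 13.5
  Q3 = 42.75
  IQR = Q3 - Q1 = 42.75 - 5.75 = 37
Step 4: IQR = 37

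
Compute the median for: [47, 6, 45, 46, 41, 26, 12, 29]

35

Step 1: Sort the data in ascending order: [6, 12, 26, 29, 41, 45, 46, 47]
Step 2: The number of values is n = 8.
Step 3: Since n is even, the median is the average of positions 4 and 5:
  Median = (29 + 41) / 2 = 35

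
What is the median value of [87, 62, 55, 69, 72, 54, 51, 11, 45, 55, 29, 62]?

55

Step 1: Sort the data in ascending order: [11, 29, 45, 51, 54, 55, 55, 62, 62, 69, 72, 87]
Step 2: The number of values is n = 12.
Step 3: Since n is even, the median is the average of positions 6 and 7:
  Median = (55 + 55) / 2 = 55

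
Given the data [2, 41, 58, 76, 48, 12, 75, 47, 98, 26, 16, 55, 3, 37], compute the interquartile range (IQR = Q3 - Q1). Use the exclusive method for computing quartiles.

47.25

Step 1: Sort the data: [2, 3, 12, 16, 26, 37, 41, 47, 48, 55, 58, 75, 76, 98]
Step 2: n = 14
Step 3: Using the exclusive quartile method:
  Q1 = 15
  Q2 (median) = 44
  Q3 = 62.25
  IQR = Q3 - Q1 = 62.25 - 15 = 47.25
Step 4: IQR = 47.25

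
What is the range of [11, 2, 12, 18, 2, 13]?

16

Step 1: Identify the maximum value: max = 18
Step 2: Identify the minimum value: min = 2
Step 3: Range = max - min = 18 - 2 = 16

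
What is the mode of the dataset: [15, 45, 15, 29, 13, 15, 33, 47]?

15

Step 1: Count the frequency of each value:
  13: appears 1 time(s)
  15: appears 3 time(s)
  29: appears 1 time(s)
  33: appears 1 time(s)
  45: appears 1 time(s)
  47: appears 1 time(s)
Step 2: The value 15 appears most frequently (3 times).
Step 3: Mode = 15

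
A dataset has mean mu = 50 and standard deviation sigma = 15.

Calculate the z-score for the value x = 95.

3

Step 1: Recall the z-score formula: z = (x - mu) / sigma
Step 2: Substitute values: z = (95 - 50) / 15
Step 3: z = 45 / 15 = 3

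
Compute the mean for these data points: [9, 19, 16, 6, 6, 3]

9.8333

Step 1: Sum all values: 9 + 19 + 16 + 6 + 6 + 3 = 59
Step 2: Count the number of values: n = 6
Step 3: Mean = sum / n = 59 / 6 = 9.8333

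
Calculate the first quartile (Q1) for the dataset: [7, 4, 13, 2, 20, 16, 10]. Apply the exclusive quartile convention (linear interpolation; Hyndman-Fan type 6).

4

Step 1: Sort the data: [2, 4, 7, 10, 13, 16, 20]
Step 2: n = 7
Step 3: Using the exclusive quartile method:
  Q1 = 4
  Q2 (median) = 10
  Q3 = 16
  IQR = Q3 - Q1 = 16 - 4 = 12
Step 4: Q1 = 4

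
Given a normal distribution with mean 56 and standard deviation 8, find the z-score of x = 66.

1.25

Step 1: Recall the z-score formula: z = (x - mu) / sigma
Step 2: Substitute values: z = (66 - 56) / 8
Step 3: z = 10 / 8 = 1.25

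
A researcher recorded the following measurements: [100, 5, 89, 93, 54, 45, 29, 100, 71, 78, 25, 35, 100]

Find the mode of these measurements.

100

Step 1: Count the frequency of each value:
  5: appears 1 time(s)
  25: appears 1 time(s)
  29: appears 1 time(s)
  35: appears 1 time(s)
  45: appears 1 time(s)
  54: appears 1 time(s)
  71: appears 1 time(s)
  78: appears 1 time(s)
  89: appears 1 time(s)
  93: appears 1 time(s)
  100: appears 3 time(s)
Step 2: The value 100 appears most frequently (3 times).
Step 3: Mode = 100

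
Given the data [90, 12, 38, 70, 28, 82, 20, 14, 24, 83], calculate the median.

33

Step 1: Sort the data in ascending order: [12, 14, 20, 24, 28, 38, 70, 82, 83, 90]
Step 2: The number of values is n = 10.
Step 3: Since n is even, the median is the average of positions 5 and 6:
  Median = (28 + 38) / 2 = 33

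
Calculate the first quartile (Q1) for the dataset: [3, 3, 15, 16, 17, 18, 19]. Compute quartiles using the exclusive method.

3

Step 1: Sort the data: [3, 3, 15, 16, 17, 18, 19]
Step 2: n = 7
Step 3: Using the exclusive quartile method:
  Q1 = 3
  Q2 (median) = 16
  Q3 = 18
  IQR = Q3 - Q1 = 18 - 3 = 15
Step 4: Q1 = 3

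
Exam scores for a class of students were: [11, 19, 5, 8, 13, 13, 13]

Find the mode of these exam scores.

13

Step 1: Count the frequency of each value:
  5: appears 1 time(s)
  8: appears 1 time(s)
  11: appears 1 time(s)
  13: appears 3 time(s)
  19: appears 1 time(s)
Step 2: The value 13 appears most frequently (3 times).
Step 3: Mode = 13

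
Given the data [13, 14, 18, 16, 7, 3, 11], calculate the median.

13

Step 1: Sort the data in ascending order: [3, 7, 11, 13, 14, 16, 18]
Step 2: The number of values is n = 7.
Step 3: Since n is odd, the median is the middle value at position 4: 13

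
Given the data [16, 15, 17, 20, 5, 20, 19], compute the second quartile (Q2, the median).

17

Step 1: Sort the data: [5, 15, 16, 17, 19, 20, 20]
Step 2: n = 7
Step 3: Q2 is the median. Since n is odd, it is the middle value at position 4: 17
Step 4: Q2 = 17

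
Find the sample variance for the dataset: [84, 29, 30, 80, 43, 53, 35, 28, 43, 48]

404.9

Step 1: Compute the mean: (84 + 29 + 30 + 80 + 43 + 53 + 35 + 28 + 43 + 48) / 10 = 47.3
Step 2: Compute squared deviations from the mean:
  (84 - 47.3)^2 = 1346.89
  (29 - 47.3)^2 = 334.89
  (30 - 47.3)^2 = 299.29
  (80 - 47.3)^2 = 1069.29
  (43 - 47.3)^2 = 18.49
  (53 - 47.3)^2 = 32.49
  (35 - 47.3)^2 = 151.29
  (28 - 47.3)^2 = 372.49
  (43 - 47.3)^2 = 18.49
  (48 - 47.3)^2 = 0.49
Step 3: Sum of squared deviations = 3644.1
Step 4: Sample variance = 3644.1 / 9 = 404.9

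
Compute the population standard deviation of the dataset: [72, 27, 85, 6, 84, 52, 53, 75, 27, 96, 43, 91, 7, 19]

30.5371

Step 1: Compute the mean: 52.6429
Step 2: Sum of squared deviations from the mean: 13055.2143
Step 3: Population variance = 13055.2143 / 14 = 932.5153
Step 4: Standard deviation = sqrt(932.5153) = 30.5371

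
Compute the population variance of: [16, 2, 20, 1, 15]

60.56

Step 1: Compute the mean: (16 + 2 + 20 + 1 + 15) / 5 = 10.8
Step 2: Compute squared deviations from the mean:
  (16 - 10.8)^2 = 27.04
  (2 - 10.8)^2 = 77.44
  (20 - 10.8)^2 = 84.64
  (1 - 10.8)^2 = 96.04
  (15 - 10.8)^2 = 17.64
Step 3: Sum of squared deviations = 302.8
Step 4: Population variance = 302.8 / 5 = 60.56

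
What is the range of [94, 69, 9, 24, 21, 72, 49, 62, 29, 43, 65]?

85

Step 1: Identify the maximum value: max = 94
Step 2: Identify the minimum value: min = 9
Step 3: Range = max - min = 94 - 9 = 85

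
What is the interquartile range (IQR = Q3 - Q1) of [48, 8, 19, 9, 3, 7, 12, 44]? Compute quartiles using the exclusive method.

30.5

Step 1: Sort the data: [3, 7, 8, 9, 12, 19, 44, 48]
Step 2: n = 8
Step 3: Using the exclusive quartile method:
  Q1 = 7.25
  Q2 (median) = 10.5
  Q3 = 37.75
  IQR = Q3 - Q1 = 37.75 - 7.25 = 30.5
Step 4: IQR = 30.5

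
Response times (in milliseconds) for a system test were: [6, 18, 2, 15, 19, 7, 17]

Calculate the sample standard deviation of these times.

6.8313

Step 1: Compute the mean: 12
Step 2: Sum of squared deviations from the mean: 280
Step 3: Sample variance = 280 / 6 = 46.6667
Step 4: Standard deviation = sqrt(46.6667) = 6.8313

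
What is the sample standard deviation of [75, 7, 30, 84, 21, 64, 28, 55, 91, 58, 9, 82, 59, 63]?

28.049

Step 1: Compute the mean: 51.8571
Step 2: Sum of squared deviations from the mean: 10227.7143
Step 3: Sample variance = 10227.7143 / 13 = 786.7473
Step 4: Standard deviation = sqrt(786.7473) = 28.049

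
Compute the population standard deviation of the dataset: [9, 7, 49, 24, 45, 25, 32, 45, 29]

14.3148

Step 1: Compute the mean: 29.4444
Step 2: Sum of squared deviations from the mean: 1844.2222
Step 3: Population variance = 1844.2222 / 9 = 204.9136
Step 4: Standard deviation = sqrt(204.9136) = 14.3148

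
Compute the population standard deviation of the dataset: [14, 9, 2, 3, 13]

4.9558

Step 1: Compute the mean: 8.2
Step 2: Sum of squared deviations from the mean: 122.8
Step 3: Population variance = 122.8 / 5 = 24.56
Step 4: Standard deviation = sqrt(24.56) = 4.9558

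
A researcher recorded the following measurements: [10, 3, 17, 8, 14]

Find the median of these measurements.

10

Step 1: Sort the data in ascending order: [3, 8, 10, 14, 17]
Step 2: The number of values is n = 5.
Step 3: Since n is odd, the median is the middle value at position 3: 10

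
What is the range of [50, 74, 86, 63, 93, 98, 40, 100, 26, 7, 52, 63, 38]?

93

Step 1: Identify the maximum value: max = 100
Step 2: Identify the minimum value: min = 7
Step 3: Range = max - min = 100 - 7 = 93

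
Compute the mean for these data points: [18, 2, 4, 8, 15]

9.4

Step 1: Sum all values: 18 + 2 + 4 + 8 + 15 = 47
Step 2: Count the number of values: n = 5
Step 3: Mean = sum / n = 47 / 5 = 9.4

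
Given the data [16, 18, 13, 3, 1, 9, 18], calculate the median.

13

Step 1: Sort the data in ascending order: [1, 3, 9, 13, 16, 18, 18]
Step 2: The number of values is n = 7.
Step 3: Since n is odd, the median is the middle value at position 4: 13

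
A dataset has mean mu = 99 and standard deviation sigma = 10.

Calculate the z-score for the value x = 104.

0.5

Step 1: Recall the z-score formula: z = (x - mu) / sigma
Step 2: Substitute values: z = (104 - 99) / 10
Step 3: z = 5 / 10 = 0.5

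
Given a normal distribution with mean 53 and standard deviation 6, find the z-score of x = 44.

-1.5

Step 1: Recall the z-score formula: z = (x - mu) / sigma
Step 2: Substitute values: z = (44 - 53) / 6
Step 3: z = -9 / 6 = -1.5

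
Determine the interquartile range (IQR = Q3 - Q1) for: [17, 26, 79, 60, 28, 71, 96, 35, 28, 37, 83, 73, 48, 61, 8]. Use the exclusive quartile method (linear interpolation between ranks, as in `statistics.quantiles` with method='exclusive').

45

Step 1: Sort the data: [8, 17, 26, 28, 28, 35, 37, 48, 60, 61, 71, 73, 79, 83, 96]
Step 2: n = 15
Step 3: Using the exclusive quartile method:
  Q1 = 28
  Q2 (median) = 48
  Q3 = 73
  IQR = Q3 - Q1 = 73 - 28 = 45
Step 4: IQR = 45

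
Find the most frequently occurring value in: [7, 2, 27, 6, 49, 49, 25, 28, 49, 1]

49

Step 1: Count the frequency of each value:
  1: appears 1 time(s)
  2: appears 1 time(s)
  6: appears 1 time(s)
  7: appears 1 time(s)
  25: appears 1 time(s)
  27: appears 1 time(s)
  28: appears 1 time(s)
  49: appears 3 time(s)
Step 2: The value 49 appears most frequently (3 times).
Step 3: Mode = 49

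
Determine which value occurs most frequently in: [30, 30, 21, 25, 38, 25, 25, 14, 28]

25

Step 1: Count the frequency of each value:
  14: appears 1 time(s)
  21: appears 1 time(s)
  25: appears 3 time(s)
  28: appears 1 time(s)
  30: appears 2 time(s)
  38: appears 1 time(s)
Step 2: The value 25 appears most frequently (3 times).
Step 3: Mode = 25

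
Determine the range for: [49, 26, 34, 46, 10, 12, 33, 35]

39

Step 1: Identify the maximum value: max = 49
Step 2: Identify the minimum value: min = 10
Step 3: Range = max - min = 49 - 10 = 39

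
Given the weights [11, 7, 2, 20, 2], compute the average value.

8.4

Step 1: Sum all values: 11 + 7 + 2 + 20 + 2 = 42
Step 2: Count the number of values: n = 5
Step 3: Mean = sum / n = 42 / 5 = 8.4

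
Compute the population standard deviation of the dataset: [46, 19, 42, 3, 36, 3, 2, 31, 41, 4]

17.5046

Step 1: Compute the mean: 22.7
Step 2: Sum of squared deviations from the mean: 3064.1
Step 3: Population variance = 3064.1 / 10 = 306.41
Step 4: Standard deviation = sqrt(306.41) = 17.5046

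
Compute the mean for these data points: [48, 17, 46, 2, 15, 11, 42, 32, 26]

26.5556

Step 1: Sum all values: 48 + 17 + 46 + 2 + 15 + 11 + 42 + 32 + 26 = 239
Step 2: Count the number of values: n = 9
Step 3: Mean = sum / n = 239 / 9 = 26.5556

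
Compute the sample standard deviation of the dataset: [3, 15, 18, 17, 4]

7.3007

Step 1: Compute the mean: 11.4
Step 2: Sum of squared deviations from the mean: 213.2
Step 3: Sample variance = 213.2 / 4 = 53.3
Step 4: Standard deviation = sqrt(53.3) = 7.3007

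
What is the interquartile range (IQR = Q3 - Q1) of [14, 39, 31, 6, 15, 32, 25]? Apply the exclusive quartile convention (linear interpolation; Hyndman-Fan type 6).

18

Step 1: Sort the data: [6, 14, 15, 25, 31, 32, 39]
Step 2: n = 7
Step 3: Using the exclusive quartile method:
  Q1 = 14
  Q2 (median) = 25
  Q3 = 32
  IQR = Q3 - Q1 = 32 - 14 = 18
Step 4: IQR = 18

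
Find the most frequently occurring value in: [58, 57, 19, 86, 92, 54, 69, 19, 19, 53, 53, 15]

19

Step 1: Count the frequency of each value:
  15: appears 1 time(s)
  19: appears 3 time(s)
  53: appears 2 time(s)
  54: appears 1 time(s)
  57: appears 1 time(s)
  58: appears 1 time(s)
  69: appears 1 time(s)
  86: appears 1 time(s)
  92: appears 1 time(s)
Step 2: The value 19 appears most frequently (3 times).
Step 3: Mode = 19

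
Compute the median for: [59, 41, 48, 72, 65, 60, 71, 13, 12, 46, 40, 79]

53.5

Step 1: Sort the data in ascending order: [12, 13, 40, 41, 46, 48, 59, 60, 65, 71, 72, 79]
Step 2: The number of values is n = 12.
Step 3: Since n is even, the median is the average of positions 6 and 7:
  Median = (48 + 59) / 2 = 53.5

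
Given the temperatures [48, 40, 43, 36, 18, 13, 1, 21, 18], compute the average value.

26.4444

Step 1: Sum all values: 48 + 40 + 43 + 36 + 18 + 13 + 1 + 21 + 18 = 238
Step 2: Count the number of values: n = 9
Step 3: Mean = sum / n = 238 / 9 = 26.4444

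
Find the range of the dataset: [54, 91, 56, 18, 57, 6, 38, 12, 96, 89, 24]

90

Step 1: Identify the maximum value: max = 96
Step 2: Identify the minimum value: min = 6
Step 3: Range = max - min = 96 - 6 = 90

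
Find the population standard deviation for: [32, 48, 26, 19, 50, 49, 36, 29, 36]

10.3435

Step 1: Compute the mean: 36.1111
Step 2: Sum of squared deviations from the mean: 962.8889
Step 3: Population variance = 962.8889 / 9 = 106.9877
Step 4: Standard deviation = sqrt(106.9877) = 10.3435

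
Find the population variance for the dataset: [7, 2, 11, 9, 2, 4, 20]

34.6939

Step 1: Compute the mean: (7 + 2 + 11 + 9 + 2 + 4 + 20) / 7 = 7.8571
Step 2: Compute squared deviations from the mean:
  (7 - 7.8571)^2 = 0.7347
  (2 - 7.8571)^2 = 34.3061
  (11 - 7.8571)^2 = 9.8776
  (9 - 7.8571)^2 = 1.3061
  (2 - 7.8571)^2 = 34.3061
  (4 - 7.8571)^2 = 14.8776
  (20 - 7.8571)^2 = 147.449
Step 3: Sum of squared deviations = 242.8571
Step 4: Population variance = 242.8571 / 7 = 34.6939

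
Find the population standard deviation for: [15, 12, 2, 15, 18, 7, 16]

5.2761

Step 1: Compute the mean: 12.1429
Step 2: Sum of squared deviations from the mean: 194.8571
Step 3: Population variance = 194.8571 / 7 = 27.8367
Step 4: Standard deviation = sqrt(27.8367) = 5.2761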